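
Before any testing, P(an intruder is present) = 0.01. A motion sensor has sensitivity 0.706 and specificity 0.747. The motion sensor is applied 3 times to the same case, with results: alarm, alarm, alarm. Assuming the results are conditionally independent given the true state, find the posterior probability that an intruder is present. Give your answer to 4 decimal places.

Posterior P(H) ≈ 0.1800

Let H be the event that an intruder is present; start with P(H) = 0.01. P('alarm'|H) = 0.706, P('alarm'|¬H) = 0.253.
Update on result 1 ('alarm'): P(H) ← 0.706·0.0100 / (0.706·0.0100 + 0.253·0.9900) = 0.0070600/0.25753 = 0.0274.
Update on result 2 ('alarm'): P(H) ← 0.706·0.0274 / (0.706·0.0274 + 0.253·0.9726) = 0.019354/0.26542 = 0.0729.
Update on result 3 ('alarm'): P(H) ← 0.706·0.0729 / (0.706·0.0729 + 0.253·0.9271) = 0.051482/0.28603 = 0.1800.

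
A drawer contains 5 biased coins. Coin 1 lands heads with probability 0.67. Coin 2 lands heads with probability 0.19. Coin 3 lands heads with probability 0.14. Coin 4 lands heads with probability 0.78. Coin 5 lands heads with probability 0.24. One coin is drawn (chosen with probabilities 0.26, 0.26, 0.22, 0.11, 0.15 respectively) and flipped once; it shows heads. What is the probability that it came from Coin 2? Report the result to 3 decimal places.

P(heads|C1) = 0.67; P(heads|C2) = 0.19; P(heads|C3) = 0.14; P(heads|C4) = 0.78; P(heads|C5) = 0.24.
Prior × likelihood for each source: 0.26·0.67=0.1742, 0.26·0.19=0.04940, 0.22·0.14=0.03080, 0.11·0.78=0.08580, 0.15·0.24=0.03600. Summing gives P(heads) = 0.37620.
P(Coin 2 | heads) = 0.04940 / 0.37620 = 0.131.

Posterior probability ≈ 0.131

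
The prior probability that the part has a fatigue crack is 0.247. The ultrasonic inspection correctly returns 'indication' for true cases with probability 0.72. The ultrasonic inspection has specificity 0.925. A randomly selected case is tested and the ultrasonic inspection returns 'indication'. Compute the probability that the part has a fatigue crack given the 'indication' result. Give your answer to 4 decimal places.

P(H | E) ≈ 0.7590

Let H be the event that the part has a fatigue crack. P(H) = 0.247, so P(¬H) = 0.753. With E the 'indication' result, P(E|H) = 0.72 and P(E|¬H) = 0.075.
P(E) = 0.72·0.247 + 0.075·0.753 = 0.17784 + 0.056475 = 0.23431.
By Bayes' theorem, P(H|E) = 0.17784 / 0.23431 = 0.7590.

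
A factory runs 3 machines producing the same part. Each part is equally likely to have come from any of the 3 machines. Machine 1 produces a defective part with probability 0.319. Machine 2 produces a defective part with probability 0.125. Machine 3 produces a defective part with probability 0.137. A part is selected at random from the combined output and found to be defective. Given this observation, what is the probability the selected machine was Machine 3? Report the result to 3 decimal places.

Tabulate prior·likelihood by source: [1] prior 0.333333, lik 0.319, product 0.1063; [2] prior 0.333333, lik 0.125, product 0.04167; [3] prior 0.333333, lik 0.137, product 0.04567.
Normalizing constant = 0.19367; the posterior for Machine 3 is its product over the sum, 0.04567/0.19367 = 0.236.

Posterior probability ≈ 0.236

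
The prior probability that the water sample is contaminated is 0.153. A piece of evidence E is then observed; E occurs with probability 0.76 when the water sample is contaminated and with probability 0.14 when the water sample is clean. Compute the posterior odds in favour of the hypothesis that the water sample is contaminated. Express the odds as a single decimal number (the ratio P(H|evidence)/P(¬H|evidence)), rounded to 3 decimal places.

Posterior odds ≈ 0.981

Prior odds = 0.153/(1−0.153) = 0.18064.
Likelihood ratio for E = 0.76/0.14 = 5.4286.
Posterior odds = prior odds × LR = 0.98060.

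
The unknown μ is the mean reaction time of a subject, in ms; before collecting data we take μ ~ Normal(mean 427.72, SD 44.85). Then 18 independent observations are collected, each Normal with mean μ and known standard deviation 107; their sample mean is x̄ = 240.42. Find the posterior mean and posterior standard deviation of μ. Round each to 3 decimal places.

Prior precision 1/τ₀² = 1/44.85² = 0.00049714; data precision n/σ² = 18/107² = 0.00157219.
Posterior precision = 0.00049714 + 0.00157219 = 0.00206933, giving posterior SD = 1/√0.00206933 = 21.983.
Posterior mean = (0.00049714·427.72 + 0.00157219·240.42) / 0.00206933 = 285.417.

Posterior mean ≈ 285.417; posterior SD ≈ 21.983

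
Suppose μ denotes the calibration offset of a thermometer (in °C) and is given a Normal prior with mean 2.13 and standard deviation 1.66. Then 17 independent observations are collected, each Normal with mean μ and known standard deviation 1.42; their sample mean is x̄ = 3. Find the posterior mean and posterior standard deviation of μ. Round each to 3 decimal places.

Prior precision 1/τ₀² = 1/1.66² = 0.362897; data precision n/σ² = 17/1.42² = 8.43087.
Posterior precision = 0.362897 + 8.43087 = 8.79376, giving posterior SD = 1/√8.79376 = 0.337.
Posterior mean = (0.362897·2.13 + 8.43087·3) / 8.79376 = 2.964.

Posterior mean ≈ 2.964; posterior SD ≈ 0.337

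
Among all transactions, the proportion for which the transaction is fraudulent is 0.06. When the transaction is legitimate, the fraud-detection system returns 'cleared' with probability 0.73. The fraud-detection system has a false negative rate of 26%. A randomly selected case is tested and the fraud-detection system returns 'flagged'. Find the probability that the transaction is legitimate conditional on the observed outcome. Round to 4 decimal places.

Write H for 'the transaction is fraudulent'. Prior odds H:¬H = 0.06/0.94 = 0.063830. For the 'flagged' outcome, the likelihood ratio is 0.74/0.27 = 2.7407.
Posterior odds = 0.063830 × 2.7407 = 0.17494, so P(H|E) = 0.17494/(1+0.17494) = 0.1489. Then P(¬H|E) = 1 − 0.1489 = 0.8511.

P(¬H | E) ≈ 0.8511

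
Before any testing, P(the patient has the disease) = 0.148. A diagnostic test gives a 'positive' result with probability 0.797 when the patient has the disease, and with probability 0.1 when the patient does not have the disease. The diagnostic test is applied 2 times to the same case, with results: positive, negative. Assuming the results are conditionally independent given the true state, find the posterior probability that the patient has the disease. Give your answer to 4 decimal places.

Posterior P(H) ≈ 0.2380

Let H be the event that the patient has the disease; start with P(H) = 0.148. P('positive'|H) = 0.797, P('positive'|¬H) = 0.1.
Update on result 1 ('positive'): P(H) ← 0.797·0.1480 / (0.797·0.1480 + 0.1·0.8520) = 0.11796/0.20316 = 0.5806.
Update on result 2 ('negative'): P(H) ← 0.203·0.5806 / (0.203·0.5806 + 0.9·0.4194) = 0.11787/0.49531 = 0.2380.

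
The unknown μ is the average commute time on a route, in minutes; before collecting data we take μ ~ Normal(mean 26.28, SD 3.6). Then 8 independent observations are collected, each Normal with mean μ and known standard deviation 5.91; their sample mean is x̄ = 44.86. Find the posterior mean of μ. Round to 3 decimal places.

Prior precision 1/τ₀² = 1/3.6² = 0.0771605; data precision n/σ² = 8/5.91² = 0.229042.
Posterior precision = 0.0771605 + 0.229042 = 0.306202.
Posterior mean = (0.0771605·26.28 + 0.229042·44.86) / 0.306202 = 40.178.

Posterior mean ≈ 40.178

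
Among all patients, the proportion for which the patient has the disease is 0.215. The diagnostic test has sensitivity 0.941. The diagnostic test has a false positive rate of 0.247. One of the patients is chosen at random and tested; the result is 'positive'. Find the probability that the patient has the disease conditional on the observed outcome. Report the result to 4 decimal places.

P(H | E) ≈ 0.5106

Let H be the event that the patient has the disease. P(H) = 0.215, so P(¬H) = 0.785. With E the 'positive' result, P(E|H) = 0.941 and P(E|¬H) = 0.247.
P(E) = 0.941·0.215 + 0.247·0.785 = 0.20231 + 0.19390 = 0.39621.
By Bayes' theorem, P(H|E) = 0.20231 / 0.39621 = 0.5106.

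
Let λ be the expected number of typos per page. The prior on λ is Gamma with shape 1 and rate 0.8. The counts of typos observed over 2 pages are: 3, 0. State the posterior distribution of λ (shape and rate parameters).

Posterior: Gamma(shape=4, rate=2.8)

Total count ∑xᵢ = 3 over n = 2 pages.
Gamma is conjugate to the Poisson likelihood: posterior is Gamma(shape = 1+3 = 4, rate = 0.8+2 = 2.8).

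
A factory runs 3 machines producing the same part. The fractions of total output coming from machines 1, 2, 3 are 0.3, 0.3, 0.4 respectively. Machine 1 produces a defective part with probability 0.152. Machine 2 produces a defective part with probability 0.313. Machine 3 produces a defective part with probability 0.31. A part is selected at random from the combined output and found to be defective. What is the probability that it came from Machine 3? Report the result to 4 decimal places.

P(defective|M1) = 0.152; P(defective|M2) = 0.313; P(defective|M3) = 0.31.
Prior × likelihood for each source: 0.3·0.152=0.04560, 0.3·0.313=0.09390, 0.4·0.31=0.1240. Summing gives P(defective) = 0.26350.
P(Machine 3 | defective) = 0.1240 / 0.26350 = 0.4706.

Posterior probability ≈ 0.4706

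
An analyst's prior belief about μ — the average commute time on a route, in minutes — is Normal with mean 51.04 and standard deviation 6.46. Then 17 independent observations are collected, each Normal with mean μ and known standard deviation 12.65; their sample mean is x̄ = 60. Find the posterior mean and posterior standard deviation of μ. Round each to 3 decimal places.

Prior precision 1/τ₀² = 1/6.46² = 0.0239627; data precision n/σ² = 17/12.65² = 0.106235.
Posterior precision = 0.0239627 + 0.106235 = 0.130198, giving posterior SD = 1/√0.130198 = 2.771.
Posterior mean = (0.0239627·51.04 + 0.106235·60) / 0.130198 = 58.351.

Posterior mean ≈ 58.351; posterior SD ≈ 2.771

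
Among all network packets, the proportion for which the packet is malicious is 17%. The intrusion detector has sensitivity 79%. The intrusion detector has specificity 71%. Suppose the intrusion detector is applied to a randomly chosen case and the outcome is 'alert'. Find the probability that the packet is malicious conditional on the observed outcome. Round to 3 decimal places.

P(H | E) ≈ 0.358

Write H for 'the packet is malicious'. Prior odds H:¬H = 0.17/0.83 = 0.20482. For the 'alert' outcome, the likelihood ratio is 0.79/0.29 = 2.7241.
Posterior odds = 0.20482 × 2.7241 = 0.55796, so P(H|E) = 0.55796/(1+0.55796) = 0.358.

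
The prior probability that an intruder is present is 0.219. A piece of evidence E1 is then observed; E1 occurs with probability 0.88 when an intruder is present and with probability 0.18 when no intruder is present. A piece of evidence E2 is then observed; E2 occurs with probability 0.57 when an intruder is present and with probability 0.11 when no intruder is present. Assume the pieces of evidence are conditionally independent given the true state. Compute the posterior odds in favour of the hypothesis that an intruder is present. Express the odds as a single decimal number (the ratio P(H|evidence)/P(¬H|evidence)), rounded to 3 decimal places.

Posterior odds ≈ 7.104

Prior odds = 0.219/(1−0.219) = 0.28041. In log-odds, ln(0.28041) = -1.2715.
Add log likelihood ratios: ln(4.8889) + ln(5.1818) = 3.2321.
Posterior log-odds = 1.9606, so posterior odds = exp(1.9606) = 7.1037.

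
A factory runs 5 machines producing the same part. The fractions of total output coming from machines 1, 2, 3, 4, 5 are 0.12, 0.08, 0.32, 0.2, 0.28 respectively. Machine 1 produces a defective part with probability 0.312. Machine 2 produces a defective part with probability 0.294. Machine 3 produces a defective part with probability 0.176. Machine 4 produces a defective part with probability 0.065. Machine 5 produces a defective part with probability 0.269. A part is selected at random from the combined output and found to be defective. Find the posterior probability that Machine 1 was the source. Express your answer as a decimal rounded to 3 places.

P(defective|M1) = 0.312; P(defective|M2) = 0.294; P(defective|M3) = 0.176; P(defective|M4) = 0.065; P(defective|M5) = 0.269.
Prior × likelihood for each source: 0.12·0.312=0.03744, 0.08·0.294=0.02352, 0.32·0.176=0.05632, 0.2·0.065=0.01300, 0.28·0.269=0.07532. Summing gives P(defective) = 0.20560.
P(Machine 1 | defective) = 0.03744 / 0.20560 = 0.182.

Posterior probability ≈ 0.182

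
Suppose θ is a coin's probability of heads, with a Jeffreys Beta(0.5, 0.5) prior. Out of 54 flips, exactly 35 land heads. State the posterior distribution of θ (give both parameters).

Posterior: Beta(35.5, 19.5)

Observing 35 successes and 19 failures updates Beta(0.5, 0.5) by adding the success and failure counts to the two shape parameters: α = 0.5+35 = 35.5, β = 0.5+19 = 19.5.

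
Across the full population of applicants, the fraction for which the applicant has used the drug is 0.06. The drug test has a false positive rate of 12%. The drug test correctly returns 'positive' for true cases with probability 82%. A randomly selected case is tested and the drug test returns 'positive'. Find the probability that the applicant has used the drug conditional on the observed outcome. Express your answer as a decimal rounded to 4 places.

P(H | E) ≈ 0.3037

Write H for 'the applicant has used the drug'. Prior odds H:¬H = 0.06/0.94 = 0.063830. For the 'positive' outcome, the likelihood ratio is 0.82/0.12 = 6.8333.
Posterior odds = 0.063830 × 6.8333 = 0.43617, so P(H|E) = 0.43617/(1+0.43617) = 0.3037.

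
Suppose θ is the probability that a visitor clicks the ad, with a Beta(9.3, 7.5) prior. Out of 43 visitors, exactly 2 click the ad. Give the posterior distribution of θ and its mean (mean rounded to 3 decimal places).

The binomial likelihood is conjugate to the Beta prior: with 2 successes and 41 failures, the posterior is Beta(9.3+2, 7.5+41) = Beta(11.3, 48.5).
E[θ | data] = 11.3/(11.3+48.5) = 0.189.

Posterior: Beta(11.3, 48.5); mean ≈ 0.189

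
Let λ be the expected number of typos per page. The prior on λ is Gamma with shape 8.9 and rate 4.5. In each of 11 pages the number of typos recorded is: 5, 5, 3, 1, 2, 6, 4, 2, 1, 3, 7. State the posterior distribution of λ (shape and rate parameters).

Posterior: Gamma(shape=47.9, rate=15.5)

The Poisson likelihood adds the total count to the shape and the number of exposure periods to the rate. Here ∑xᵢ = 39 and n = 11, so shape 8.9→47.9 and rate 4.5→15.5.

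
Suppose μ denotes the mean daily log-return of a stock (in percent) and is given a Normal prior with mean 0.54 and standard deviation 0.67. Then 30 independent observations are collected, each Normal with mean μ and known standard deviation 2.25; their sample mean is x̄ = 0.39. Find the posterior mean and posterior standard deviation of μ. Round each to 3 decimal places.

Posterior mean ≈ 0.431; posterior SD ≈ 0.350

Prior precision 1/τ₀² = 1/0.67² = 2.22767; data precision n/σ² = 30/2.25² = 5.92593.
Posterior precision = 2.22767 + 5.92593 = 8.15359, giving posterior SD = 1/√8.15359 = 0.350.
Posterior mean = (2.22767·0.54 + 5.92593·0.39) / 8.15359 = 0.431.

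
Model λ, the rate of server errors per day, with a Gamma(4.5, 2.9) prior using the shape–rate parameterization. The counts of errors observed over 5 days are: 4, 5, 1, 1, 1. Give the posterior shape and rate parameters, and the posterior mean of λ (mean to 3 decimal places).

Posterior: Gamma(shape=16.5, rate=7.9); mean ≈ 2.089

The Poisson likelihood adds the total count to the shape and the number of exposure periods to the rate. Here ∑xᵢ = 12 and n = 5, so shape 4.5→16.5 and rate 2.9→7.9.
Posterior mean = shape/rate = 16.5/7.9 = 2.089.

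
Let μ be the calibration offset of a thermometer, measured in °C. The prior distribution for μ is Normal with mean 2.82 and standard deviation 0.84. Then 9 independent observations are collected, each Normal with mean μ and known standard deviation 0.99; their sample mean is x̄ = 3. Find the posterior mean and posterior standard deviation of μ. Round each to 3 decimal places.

Posterior mean ≈ 2.976; posterior SD ≈ 0.307

Prior precision 1/τ₀² = 1/0.84² = 1.41723; data precision n/σ² = 9/0.99² = 9.18274.
Posterior precision = 1.41723 + 9.18274 = 10.6000, giving posterior SD = 1/√10.6000 = 0.307.
Posterior mean = (1.41723·2.82 + 9.18274·3) / 10.6000 = 2.976.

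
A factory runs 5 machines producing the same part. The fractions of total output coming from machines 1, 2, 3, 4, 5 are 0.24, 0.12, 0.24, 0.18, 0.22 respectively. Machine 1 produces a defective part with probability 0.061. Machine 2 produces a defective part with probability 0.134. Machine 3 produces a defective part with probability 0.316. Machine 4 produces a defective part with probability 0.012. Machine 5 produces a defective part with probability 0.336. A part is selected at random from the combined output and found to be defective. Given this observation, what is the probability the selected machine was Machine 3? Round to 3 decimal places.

Posterior probability ≈ 0.415

Tabulate prior·likelihood by source: [1] prior 0.24, lik 0.061, product 0.01464; [2] prior 0.12, lik 0.134, product 0.01608; [3] prior 0.24, lik 0.316, product 0.07584; [4] prior 0.18, lik 0.012, product 0.002160; [5] prior 0.22, lik 0.336, product 0.07392.
Normalizing constant = 0.18264; the posterior for Machine 3 is its product over the sum, 0.07584/0.18264 = 0.415.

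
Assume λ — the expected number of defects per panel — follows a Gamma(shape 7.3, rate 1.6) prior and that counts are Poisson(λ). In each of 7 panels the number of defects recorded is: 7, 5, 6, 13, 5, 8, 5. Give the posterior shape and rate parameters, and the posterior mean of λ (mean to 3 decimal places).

The Poisson likelihood adds the total count to the shape and the number of exposure periods to the rate. Here ∑xᵢ = 49 and n = 7, so shape 7.3→56.3 and rate 1.6→8.6.
E[λ | data] = 56.3/8.6 = 6.547.

Posterior: Gamma(shape=56.3, rate=8.6); mean ≈ 6.547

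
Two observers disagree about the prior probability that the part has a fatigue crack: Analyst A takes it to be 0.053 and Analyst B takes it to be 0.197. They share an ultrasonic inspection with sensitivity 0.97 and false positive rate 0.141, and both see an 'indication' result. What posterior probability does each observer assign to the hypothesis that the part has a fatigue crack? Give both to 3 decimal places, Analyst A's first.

Analyst A: 0.278; Analyst B: 0.628

P('+'|H) = 0.97, P('+'|¬H) = 0.141.
Analyst A: numerator 0.97·0.053 = 0.051410; evidence = 0.051410+0.141·0.947 = 0.18494; posterior = 0.278.
Analyst B: numerator 0.97·0.197 = 0.19109; evidence = 0.19109+0.141·0.803 = 0.30431; posterior = 0.628.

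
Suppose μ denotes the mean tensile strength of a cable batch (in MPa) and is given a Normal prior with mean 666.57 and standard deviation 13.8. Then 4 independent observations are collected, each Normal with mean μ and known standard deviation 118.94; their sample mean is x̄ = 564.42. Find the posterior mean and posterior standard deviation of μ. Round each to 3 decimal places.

Posterior mean ≈ 661.351; posterior SD ≈ 13.443

With known σ, the Normal prior is conjugate. Weight on the data is w = (n/σ²)/(n/σ² + 1/τ₀²) = 0.00028275/(0.00028275+0.00525100) = 0.051096.
Posterior mean = w·x̄ + (1−w)·μ₀ = 0.051096·564.42 + 0.94890·666.57 = 661.351. Posterior variance = 1/(0.00028275+0.00525100) = 180.709, so SD = 13.443.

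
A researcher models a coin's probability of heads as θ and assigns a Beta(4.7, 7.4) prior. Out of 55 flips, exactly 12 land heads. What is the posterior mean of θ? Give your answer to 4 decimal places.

Posterior mean ≈ 0.2489

Observing 12 successes and 43 failures updates Beta(4.7, 7.4) by adding the success and failure counts to the two shape parameters: α = 4.7+12 = 16.7, β = 7.4+43 = 50.4.
E[θ | data] = 16.7/(16.7+50.4) = 0.2489.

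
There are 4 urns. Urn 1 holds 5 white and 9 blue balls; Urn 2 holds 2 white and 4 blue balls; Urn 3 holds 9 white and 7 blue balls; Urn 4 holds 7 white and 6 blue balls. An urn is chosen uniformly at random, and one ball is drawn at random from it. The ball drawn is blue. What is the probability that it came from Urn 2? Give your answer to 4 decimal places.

P(blue|Urn 1) = 0.6429; P(blue|Urn 2) = 0.6667; P(blue|Urn 3) = 0.4375; P(blue|Urn 4) = 0.4615.
Prior × likelihood for each source: 0.25·0.6429=0.1607, 0.25·0.6667=0.1667, 0.25·0.4375=0.1094, 0.25·0.4615=0.1154. Summing gives P(blue) = 0.55214.
P(Urn 2 | blue) = 0.1667 / 0.55214 = 0.3019.

Posterior probability ≈ 0.3019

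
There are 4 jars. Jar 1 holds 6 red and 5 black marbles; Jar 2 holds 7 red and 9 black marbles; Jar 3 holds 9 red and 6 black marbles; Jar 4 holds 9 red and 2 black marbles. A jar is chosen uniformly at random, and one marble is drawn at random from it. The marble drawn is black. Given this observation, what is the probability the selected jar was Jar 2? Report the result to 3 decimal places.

Tabulate prior·likelihood by source: [1] prior 0.25, lik 0.4545, product 0.1136; [2] prior 0.25, lik 0.5625, product 0.1406; [3] prior 0.25, lik 0.4, product 0.1000; [4] prior 0.25, lik 0.1818, product 0.04545.
Normalizing constant = 0.39972; the posterior for Jar 2 is its product over the sum, 0.1406/0.39972 = 0.352.

Posterior probability ≈ 0.352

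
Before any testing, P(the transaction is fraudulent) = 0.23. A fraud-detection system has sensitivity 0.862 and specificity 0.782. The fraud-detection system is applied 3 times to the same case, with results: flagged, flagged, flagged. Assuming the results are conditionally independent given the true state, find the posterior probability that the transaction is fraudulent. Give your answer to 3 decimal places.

Posterior P(H) ≈ 0.949

Let H be the event that the transaction is fraudulent; start with P(H) = 0.23. P('flagged'|H) = 0.862, P('flagged'|¬H) = 0.218.
Update on result 1 ('flagged'): P(H) ← 0.862·0.2300 / (0.862·0.2300 + 0.218·0.7700) = 0.19826/0.36612 = 0.5415.
Update on result 2 ('flagged'): P(H) ← 0.862·0.5415 / (0.862·0.5415 + 0.218·0.4585) = 0.46679/0.56674 = 0.8236.
Update on result 3 ('flagged'): P(H) ← 0.862·0.8236 / (0.862·0.8236 + 0.218·0.1764) = 0.70998/0.74842 = 0.9486.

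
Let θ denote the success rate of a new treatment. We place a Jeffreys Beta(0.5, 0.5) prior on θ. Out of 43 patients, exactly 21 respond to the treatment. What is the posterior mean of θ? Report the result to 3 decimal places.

Observing 21 successes and 22 failures updates Beta(0.5, 0.5) by adding the success and failure counts to the two shape parameters: α = 0.5+21 = 21.5, β = 0.5+22 = 22.5.
Posterior mean = α/(α+β) = 21.5/44 = 0.489.

Posterior mean ≈ 0.489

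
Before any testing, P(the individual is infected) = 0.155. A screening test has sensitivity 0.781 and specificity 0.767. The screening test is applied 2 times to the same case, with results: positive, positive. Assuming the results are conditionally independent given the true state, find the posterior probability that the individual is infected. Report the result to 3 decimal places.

Let H be the event that the individual is infected; start with P(H) = 0.155. P('positive'|H) = 0.781, P('positive'|¬H) = 0.233.
Update on result 1 ('positive'): P(H) ← 0.781·0.1550 / (0.781·0.1550 + 0.233·0.8450) = 0.12106/0.31794 = 0.3807.
Update on result 2 ('positive'): P(H) ← 0.781·0.3807 / (0.781·0.3807 + 0.233·0.6193) = 0.29736/0.44165 = 0.6733.

Posterior P(H) ≈ 0.673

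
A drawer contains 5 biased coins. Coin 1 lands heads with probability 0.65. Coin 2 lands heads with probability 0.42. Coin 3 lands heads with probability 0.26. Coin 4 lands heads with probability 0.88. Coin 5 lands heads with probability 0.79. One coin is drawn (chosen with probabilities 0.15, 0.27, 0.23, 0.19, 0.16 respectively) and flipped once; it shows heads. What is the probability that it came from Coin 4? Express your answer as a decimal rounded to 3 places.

P(heads|C1) = 0.65; P(heads|C2) = 0.42; P(heads|C3) = 0.26; P(heads|C4) = 0.88; P(heads|C5) = 0.79.
Prior × likelihood for each source: 0.15·0.65=0.09750, 0.27·0.42=0.1134, 0.23·0.26=0.05980, 0.19·0.88=0.1672, 0.16·0.79=0.1264. Summing gives P(heads) = 0.56430.
P(Coin 4 | heads) = 0.1672 / 0.56430 = 0.296.

Posterior probability ≈ 0.296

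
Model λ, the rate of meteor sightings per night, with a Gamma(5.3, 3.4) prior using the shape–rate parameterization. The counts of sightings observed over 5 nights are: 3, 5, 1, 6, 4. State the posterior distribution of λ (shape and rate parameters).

Posterior: Gamma(shape=24.3, rate=8.4)

Total count ∑xᵢ = 19 over n = 5 nights.
Gamma is conjugate to the Poisson likelihood: posterior is Gamma(shape = 5.3+19 = 24.3, rate = 3.4+5 = 8.4).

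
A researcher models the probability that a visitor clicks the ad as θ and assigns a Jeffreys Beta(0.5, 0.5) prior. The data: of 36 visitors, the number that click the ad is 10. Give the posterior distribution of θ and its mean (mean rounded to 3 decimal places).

Observing 10 successes and 26 failures updates Beta(0.5, 0.5) by adding the success and failure counts to the two shape parameters: α = 0.5+10 = 10.5, β = 0.5+26 = 26.5.
E[θ | data] = 10.5/(10.5+26.5) = 0.284.

Posterior: Beta(10.5, 26.5); mean ≈ 0.284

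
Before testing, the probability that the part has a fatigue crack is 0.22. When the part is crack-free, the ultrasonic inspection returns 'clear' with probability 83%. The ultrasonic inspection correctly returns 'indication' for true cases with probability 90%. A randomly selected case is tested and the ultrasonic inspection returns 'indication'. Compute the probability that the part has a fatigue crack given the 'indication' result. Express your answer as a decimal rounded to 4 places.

P(H | E) ≈ 0.5989

Write H for 'the part has a fatigue crack'. Prior odds H:¬H = 0.22/0.78 = 0.28205. For the 'indication' outcome, the likelihood ratio is 0.9/0.17 = 5.2941.
Posterior odds = 0.28205 × 5.2941 = 1.4932, so P(H|E) = 1.4932/(1+1.4932) = 0.5989.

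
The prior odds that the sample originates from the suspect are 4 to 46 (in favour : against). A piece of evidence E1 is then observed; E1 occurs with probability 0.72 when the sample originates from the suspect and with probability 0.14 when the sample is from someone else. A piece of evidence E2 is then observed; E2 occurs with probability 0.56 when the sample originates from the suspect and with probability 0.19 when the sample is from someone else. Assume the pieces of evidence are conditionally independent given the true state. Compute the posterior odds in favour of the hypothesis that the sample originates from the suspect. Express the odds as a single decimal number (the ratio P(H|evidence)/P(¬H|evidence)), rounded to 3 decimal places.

Prior odds = 4/46 = 0.086957.
Likelihood ratio for E1 = 0.72/0.14 = 5.1429.
Likelihood ratio for E2 = 0.56/0.19 = 2.9474.
Posterior odds = prior odds × LR₁ × LR₂ = 1.3181.

Posterior odds ≈ 1.318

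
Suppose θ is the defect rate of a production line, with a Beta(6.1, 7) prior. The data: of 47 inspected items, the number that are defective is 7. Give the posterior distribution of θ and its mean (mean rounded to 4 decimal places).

Observing 7 successes and 40 failures updates Beta(6.1, 7) by adding the success and failure counts to the two shape parameters: α = 6.1+7 = 13.1, β = 7+40 = 47.
Posterior mean = α/(α+β) = 13.1/60.1 = 0.2180.

Posterior: Beta(13.1, 47); mean ≈ 0.2180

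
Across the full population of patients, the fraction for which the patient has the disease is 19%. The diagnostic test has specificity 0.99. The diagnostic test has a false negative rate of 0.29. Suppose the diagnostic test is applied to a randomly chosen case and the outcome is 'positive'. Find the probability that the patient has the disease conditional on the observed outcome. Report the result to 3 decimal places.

P(H | E) ≈ 0.943

Let H be the event that the patient has the disease. P(H) = 0.19, so P(¬H) = 0.81. With E the 'positive' result, P(E|H) = 0.71 and P(E|¬H) = 0.01.
P(E) = 0.71·0.19 + 0.01·0.81 = 0.13490 + 0.0081000 = 0.14300.
By Bayes' theorem, P(H|E) = 0.13490 / 0.14300 = 0.943.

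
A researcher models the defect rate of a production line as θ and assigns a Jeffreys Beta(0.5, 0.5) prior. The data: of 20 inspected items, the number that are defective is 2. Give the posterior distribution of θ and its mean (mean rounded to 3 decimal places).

Posterior: Beta(2.5, 18.5); mean ≈ 0.119

The binomial likelihood is conjugate to the Beta prior: with 2 successes and 18 failures, the posterior is Beta(0.5+2, 0.5+18) = Beta(2.5, 18.5).
Posterior mean = α/(α+β) = 2.5/21 = 0.119.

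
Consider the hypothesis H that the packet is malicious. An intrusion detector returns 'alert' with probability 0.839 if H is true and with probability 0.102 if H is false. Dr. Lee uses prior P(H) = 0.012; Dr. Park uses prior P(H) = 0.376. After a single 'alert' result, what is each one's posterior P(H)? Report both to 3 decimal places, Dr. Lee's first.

The likelihood ratio for an 'alert' result is 0.839/0.102 = 8.2255.
Dr. Lee: prior odds 0.012/0.988 = 0.012146; posterior odds 0.099905; posterior probability 0.091.
Dr. Park: prior odds 0.376/0.624 = 0.60256; posterior odds 4.9564; posterior probability 0.832.

Dr. Lee: 0.091; Dr. Park: 0.832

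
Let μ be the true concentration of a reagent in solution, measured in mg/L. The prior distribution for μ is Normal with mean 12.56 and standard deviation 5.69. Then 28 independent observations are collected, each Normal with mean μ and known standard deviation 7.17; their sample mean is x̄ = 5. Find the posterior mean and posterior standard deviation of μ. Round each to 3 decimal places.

Posterior mean ≈ 5.406; posterior SD ≈ 1.318

With known σ, the Normal prior is conjugate. Weight on the data is w = (n/σ²)/(n/σ² + 1/τ₀²) = 0.544653/(0.544653+0.0308870) = 0.94633.
Posterior mean = w·x̄ + (1−w)·μ₀ = 0.94633·5 + 0.053666·12.56 = 5.406. Posterior variance = 1/(0.544653+0.0308870) = 1.73750, so SD = 1.318.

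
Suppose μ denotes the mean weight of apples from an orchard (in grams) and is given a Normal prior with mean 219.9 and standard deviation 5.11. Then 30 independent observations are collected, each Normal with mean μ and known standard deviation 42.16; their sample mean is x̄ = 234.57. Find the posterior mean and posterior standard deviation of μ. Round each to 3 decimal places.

Posterior mean ≈ 224.388; posterior SD ≈ 4.257

With known σ, the Normal prior is conjugate. Weight on the data is w = (n/σ²)/(n/σ² + 1/τ₀²) = 0.0168780/(0.0168780+0.0382964) = 0.30590.
Posterior mean = w·x̄ + (1−w)·μ₀ = 0.30590·234.57 + 0.69410·219.9 = 224.388. Posterior variance = 1/(0.0168780+0.0382964) = 18.1244, so SD = 4.257.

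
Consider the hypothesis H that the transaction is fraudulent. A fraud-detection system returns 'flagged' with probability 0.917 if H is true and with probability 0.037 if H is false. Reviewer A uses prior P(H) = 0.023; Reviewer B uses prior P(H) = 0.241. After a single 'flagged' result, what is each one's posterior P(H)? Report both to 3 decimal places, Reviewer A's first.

P('+'|H) = 0.917, P('+'|¬H) = 0.037.
Reviewer A: numerator 0.917·0.023 = 0.021091; evidence = 0.021091+0.037·0.977 = 0.057240; posterior = 0.368.
Reviewer B: numerator 0.917·0.241 = 0.22100; evidence = 0.22100+0.037·0.759 = 0.24908; posterior = 0.887.

Reviewer A: 0.368; Reviewer B: 0.887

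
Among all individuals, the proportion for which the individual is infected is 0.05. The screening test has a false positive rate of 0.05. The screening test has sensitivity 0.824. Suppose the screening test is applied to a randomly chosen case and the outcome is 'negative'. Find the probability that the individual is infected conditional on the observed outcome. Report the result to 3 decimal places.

Write H for 'the individual is infected'. Prior odds H:¬H = 0.05/0.95 = 0.052632. For the 'negative' outcome, the likelihood ratio is 0.176/0.95 = 0.18526.
Posterior odds = 0.052632 × 0.18526 = 0.0097507, so P(H|E) = 0.0097507/(1+0.0097507) = 0.010.

P(H | E) ≈ 0.010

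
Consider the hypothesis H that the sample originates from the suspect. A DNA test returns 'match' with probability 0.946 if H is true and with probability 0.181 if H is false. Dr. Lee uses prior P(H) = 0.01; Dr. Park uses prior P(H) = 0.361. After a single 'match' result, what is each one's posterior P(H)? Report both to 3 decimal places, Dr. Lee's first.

Dr. Lee: 0.050; Dr. Park: 0.747

The likelihood ratio for a 'match' result is 0.946/0.181 = 5.2265.
Dr. Lee: prior odds 0.01/0.99 = 0.010101; posterior odds 0.052793; posterior probability 0.050.
Dr. Park: prior odds 0.361/0.639 = 0.56495; posterior odds 2.9527; posterior probability 0.747.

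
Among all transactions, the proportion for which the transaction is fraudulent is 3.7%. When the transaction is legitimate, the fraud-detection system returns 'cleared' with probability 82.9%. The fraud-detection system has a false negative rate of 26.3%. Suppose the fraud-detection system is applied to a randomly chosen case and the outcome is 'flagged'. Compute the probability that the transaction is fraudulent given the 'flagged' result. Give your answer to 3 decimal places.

P(H | E) ≈ 0.142

Write H for 'the transaction is fraudulent'. Prior odds H:¬H = 0.037/0.963 = 0.038422. For the 'flagged' outcome, the likelihood ratio is 0.737/0.171 = 4.3099.
Posterior odds = 0.038422 × 4.3099 = 0.16559, so P(H|E) = 0.16559/(1+0.16559) = 0.142.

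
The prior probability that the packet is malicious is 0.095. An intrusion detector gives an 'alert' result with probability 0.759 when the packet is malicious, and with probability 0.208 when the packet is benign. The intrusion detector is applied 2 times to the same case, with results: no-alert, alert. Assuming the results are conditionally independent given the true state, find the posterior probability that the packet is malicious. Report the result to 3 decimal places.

Let H be the event that the packet is malicious; start with P(H) = 0.095. P('alert'|H) = 0.759, P('alert'|¬H) = 0.208.
Update on result 1 ('no-alert'): P(H) ← 0.241·0.0950 / (0.241·0.0950 + 0.792·0.9050) = 0.022895/0.73966 = 0.0310.
Update on result 2 ('alert'): P(H) ← 0.759·0.0310 / (0.759·0.0310 + 0.208·0.9690) = 0.023494/0.22506 = 0.1044.

Posterior P(H) ≈ 0.104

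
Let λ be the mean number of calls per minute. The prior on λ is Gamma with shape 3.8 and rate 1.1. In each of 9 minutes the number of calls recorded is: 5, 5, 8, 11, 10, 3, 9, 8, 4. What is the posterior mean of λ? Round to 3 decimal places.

The Poisson likelihood adds the total count to the shape and the number of exposure periods to the rate. Here ∑xᵢ = 63 and n = 9, so shape 3.8→66.8 and rate 1.1→10.1.
Posterior mean = shape/rate = 66.8/10.1 = 6.614.

Posterior mean ≈ 6.614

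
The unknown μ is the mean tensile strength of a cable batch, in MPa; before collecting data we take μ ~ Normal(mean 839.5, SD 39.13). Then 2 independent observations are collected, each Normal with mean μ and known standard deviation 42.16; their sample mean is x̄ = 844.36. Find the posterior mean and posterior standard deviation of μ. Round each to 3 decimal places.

Prior precision 1/τ₀² = 1/39.13² = 0.00065310; data precision n/σ² = 2/42.16² = 0.00112520.
Posterior precision = 0.00065310 + 0.00112520 = 0.00177830, giving posterior SD = 1/√0.00177830 = 23.714.
Posterior mean = (0.00065310·839.5 + 0.00112520·844.36) / 0.00177830 = 842.575.

Posterior mean ≈ 842.575; posterior SD ≈ 23.714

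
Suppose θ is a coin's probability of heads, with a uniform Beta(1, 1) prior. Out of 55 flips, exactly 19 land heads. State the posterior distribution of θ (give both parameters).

Observing 19 successes and 36 failures updates Beta(1, 1) by adding the success and failure counts to the two shape parameters: α = 1+19 = 20, β = 1+36 = 37.

Posterior: Beta(20, 37)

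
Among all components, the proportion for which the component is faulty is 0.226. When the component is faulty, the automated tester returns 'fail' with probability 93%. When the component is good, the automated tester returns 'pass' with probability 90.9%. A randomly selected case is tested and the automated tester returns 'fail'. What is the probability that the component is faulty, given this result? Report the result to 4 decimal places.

P(H | E) ≈ 0.7490

Write H for 'the component is faulty'. Prior odds H:¬H = 0.226/0.774 = 0.29199. For the 'fail' outcome, the likelihood ratio is 0.93/0.091 = 10.220.
Posterior odds = 0.29199 × 10.220 = 2.9841, so P(H|E) = 2.9841/(1+2.9841) = 0.7490.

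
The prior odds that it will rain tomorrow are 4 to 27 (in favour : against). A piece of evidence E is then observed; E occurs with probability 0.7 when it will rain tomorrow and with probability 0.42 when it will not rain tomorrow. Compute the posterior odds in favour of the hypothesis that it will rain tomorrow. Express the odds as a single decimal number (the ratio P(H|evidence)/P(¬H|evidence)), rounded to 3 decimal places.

Prior odds = 4/27 = 0.14815. In log-odds, ln(0.14815) = -1.9095.
Add log likelihood ratio: ln(1.6667) = 0.51083.
Posterior log-odds = -1.3987, so posterior odds = exp(-1.3987) = 0.24691.

Posterior odds ≈ 0.247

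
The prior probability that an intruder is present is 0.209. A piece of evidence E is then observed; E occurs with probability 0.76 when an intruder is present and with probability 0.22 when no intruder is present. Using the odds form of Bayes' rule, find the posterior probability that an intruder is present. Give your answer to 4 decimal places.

Posterior probability ≈ 0.4772

Prior odds = 0.209/(1−0.209) = 0.26422.
Likelihood ratio for E = 0.76/0.22 = 3.4545.
Posterior odds = prior odds × LR = 0.91277.
Posterior probability = odds/(1+odds) = 0.91277/1.9128 = 0.4772.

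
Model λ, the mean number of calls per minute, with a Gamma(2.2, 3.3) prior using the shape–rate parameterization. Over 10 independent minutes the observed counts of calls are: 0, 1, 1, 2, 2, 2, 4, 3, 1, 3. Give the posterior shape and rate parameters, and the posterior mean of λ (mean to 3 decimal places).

Posterior: Gamma(shape=21.2, rate=13.3); mean ≈ 1.594

Total count ∑xᵢ = 19 over n = 10 minutes.
Gamma is conjugate to the Poisson likelihood: posterior is Gamma(shape = 2.2+19 = 21.2, rate = 3.3+10 = 13.3).
Posterior mean = shape/rate = 21.2/13.3 = 1.594.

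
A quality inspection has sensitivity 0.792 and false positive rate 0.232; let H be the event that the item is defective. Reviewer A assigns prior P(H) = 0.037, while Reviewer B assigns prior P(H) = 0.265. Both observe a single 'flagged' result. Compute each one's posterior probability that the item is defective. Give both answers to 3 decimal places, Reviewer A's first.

Reviewer A: 0.116; Reviewer B: 0.552

P('+'|H) = 0.792, P('+'|¬H) = 0.232.
Reviewer A: numerator 0.792·0.037 = 0.029304; evidence = 0.029304+0.232·0.963 = 0.25272; posterior = 0.116.
Reviewer B: numerator 0.792·0.265 = 0.20988; evidence = 0.20988+0.232·0.735 = 0.38040; posterior = 0.552.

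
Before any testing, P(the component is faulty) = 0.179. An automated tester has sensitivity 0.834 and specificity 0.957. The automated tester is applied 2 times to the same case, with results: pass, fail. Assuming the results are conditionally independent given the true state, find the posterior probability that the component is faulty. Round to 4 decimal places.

Posterior P(H) ≈ 0.4231

With H the event that the component is faulty, the joint likelihood of the observed sequence is P(data|H) = 0.166·0.834 = 0.13844 and P(data|¬H) = 0.957·0.043 = 0.041151.
Bayes: P(H|data) = 0.179·0.13844 / (0.179·0.13844 + 0.821·0.041151) = 0.024781/0.058566 = 0.4231.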